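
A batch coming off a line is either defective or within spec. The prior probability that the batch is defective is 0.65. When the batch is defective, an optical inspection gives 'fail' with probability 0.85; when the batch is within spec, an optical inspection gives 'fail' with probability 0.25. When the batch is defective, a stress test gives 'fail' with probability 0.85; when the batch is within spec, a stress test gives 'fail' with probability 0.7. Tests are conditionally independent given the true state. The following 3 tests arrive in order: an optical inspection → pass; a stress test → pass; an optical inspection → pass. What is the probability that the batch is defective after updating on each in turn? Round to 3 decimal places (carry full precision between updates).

Apply Bayes' rule sequentially, carrying P(defective) forward.
After an optical inspection='pass': P(defective) = 0.15·0.6500 / (0.15·0.6500 + 0.75·0.3500) ≈ 0.2708
After a stress test='pass': P(defective) = 0.15·0.2708 / (0.15·0.2708 + 0.3·0.7292) ≈ 0.1566
After an optical inspection='pass': P(defective) = 0.15·0.1566 / (0.15·0.1566 + 0.75·0.8434) ≈ 0.0358

0.036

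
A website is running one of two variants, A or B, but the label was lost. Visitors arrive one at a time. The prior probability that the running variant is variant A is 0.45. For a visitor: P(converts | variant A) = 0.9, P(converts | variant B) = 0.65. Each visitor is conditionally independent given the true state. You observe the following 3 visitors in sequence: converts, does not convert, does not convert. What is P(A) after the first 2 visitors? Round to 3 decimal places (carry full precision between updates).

0.245

After 'converts': P(A) = 0.9·0.4500 / (0.9·0.4500 + 0.65·0.5500) ≈ 0.5311
After 'does not convert': P(A) = 0.1·0.5311 / (0.1·0.5311 + 0.35·0.4689) ≈ 0.2445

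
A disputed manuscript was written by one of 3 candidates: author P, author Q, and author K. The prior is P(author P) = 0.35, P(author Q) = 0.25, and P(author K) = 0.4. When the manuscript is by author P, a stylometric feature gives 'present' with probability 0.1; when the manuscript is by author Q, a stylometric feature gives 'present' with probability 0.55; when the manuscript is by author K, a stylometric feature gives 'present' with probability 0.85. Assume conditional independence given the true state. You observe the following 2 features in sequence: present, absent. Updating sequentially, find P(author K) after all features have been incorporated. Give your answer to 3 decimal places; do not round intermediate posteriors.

After 'present': normaliser = 0.1·0.3500 + 0.55·0.2500 + 0.85·0.4000; P(author P) ≈ 0.0683, P(author Q) ≈ 0.2683, P(author K) ≈ 0.6634
After 'absent': normaliser = 0.9·0.0683 + 0.45·0.2683 + 0.15·0.6634; P(author P) ≈ 0.2182, P(author Q) ≈ 0.4286, P(author K) ≈ 0.3532

0.353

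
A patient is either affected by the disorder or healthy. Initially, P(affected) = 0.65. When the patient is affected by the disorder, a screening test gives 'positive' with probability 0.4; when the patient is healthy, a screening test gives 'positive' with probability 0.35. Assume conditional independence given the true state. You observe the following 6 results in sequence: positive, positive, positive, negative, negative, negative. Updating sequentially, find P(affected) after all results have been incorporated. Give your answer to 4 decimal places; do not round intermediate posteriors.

0.6856

Each posterior becomes the prior for the next update.
After 'positive': P(affected) = 0.4·0.6500 / (0.4·0.6500 + 0.35·0.3500) ≈ 0.6797
After 'positive': P(affected) = 0.4·0.6797 / (0.4·0.6797 + 0.35·0.3203) ≈ 0.7081
After 'positive': P(affected) = 0.4·0.7081 / (0.4·0.7081 + 0.35·0.2919) ≈ 0.7349
After 'negative': P(affected) = 0.6·0.7349 / (0.6·0.7349 + 0.65·0.2651) ≈ 0.7190
After 'negative': P(affected) = 0.6·0.7190 / (0.6·0.7190 + 0.65·0.2810) ≈ 0.7026
After 'negative': P(affected) = 0.6·0.7026 / (0.6·0.7026 + 0.65·0.2974) ≈ 0.6856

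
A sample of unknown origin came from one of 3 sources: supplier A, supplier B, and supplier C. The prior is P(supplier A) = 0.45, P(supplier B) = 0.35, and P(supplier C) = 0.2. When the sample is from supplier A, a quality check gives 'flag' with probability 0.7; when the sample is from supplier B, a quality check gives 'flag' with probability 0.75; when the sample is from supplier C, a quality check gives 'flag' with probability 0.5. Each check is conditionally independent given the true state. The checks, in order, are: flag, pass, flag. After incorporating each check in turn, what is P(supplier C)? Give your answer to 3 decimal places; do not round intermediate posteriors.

0.178

After 'flag': normaliser = 0.7·0.4500 + 0.75·0.3500 + 0.5·0.2000; P(supplier A) ≈ 0.4649, P(supplier B) ≈ 0.3875, P(supplier C) ≈ 0.1476
After 'pass': normaliser = 0.3·0.4649 + 0.25·0.3875 + 0.5·0.1476; P(supplier A) ≈ 0.4497, P(supplier B) ≈ 0.3123, P(supplier C) ≈ 0.2380
After 'flag': normaliser = 0.7·0.4497 + 0.75·0.3123 + 0.5·0.2380; P(supplier A) ≈ 0.4713, P(supplier B) ≈ 0.3506, P(supplier C) ≈ 0.1781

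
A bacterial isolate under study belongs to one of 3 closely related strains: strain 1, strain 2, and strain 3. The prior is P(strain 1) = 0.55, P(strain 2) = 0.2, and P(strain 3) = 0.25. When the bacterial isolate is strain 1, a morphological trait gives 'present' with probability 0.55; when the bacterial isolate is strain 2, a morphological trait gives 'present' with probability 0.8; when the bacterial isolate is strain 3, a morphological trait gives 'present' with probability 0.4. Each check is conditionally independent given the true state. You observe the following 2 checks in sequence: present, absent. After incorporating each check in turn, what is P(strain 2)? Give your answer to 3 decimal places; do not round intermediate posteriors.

Apply Bayes' rule sequentially, carrying P(strain 2) forward.
After 'present': normaliser = 0.55·0.5500 + 0.8·0.2000 + 0.4·0.2500; P(strain 1) ≈ 0.5378, P(strain 2) ≈ 0.2844, P(strain 3) ≈ 0.1778
After 'absent': normaliser = 0.45·0.5378 + 0.2·0.2844 + 0.6·0.1778; P(strain 1) ≈ 0.5967, P(strain 2) ≈ 0.1403, P(strain 3) ≈ 0.2630

0.140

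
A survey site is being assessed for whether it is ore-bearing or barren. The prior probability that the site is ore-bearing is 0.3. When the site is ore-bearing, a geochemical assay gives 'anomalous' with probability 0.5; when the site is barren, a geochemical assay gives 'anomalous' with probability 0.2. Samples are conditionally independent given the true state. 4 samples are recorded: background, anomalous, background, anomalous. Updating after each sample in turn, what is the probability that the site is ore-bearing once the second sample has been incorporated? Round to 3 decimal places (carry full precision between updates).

0.401

After 'background': P(ore) = 0.5·0.3000 / (0.5·0.3000 + 0.8·0.7000) ≈ 0.2113
After 'anomalous': P(ore) = 0.5·0.2113 / (0.5·0.2113 + 0.2·0.7887) ≈ 0.4011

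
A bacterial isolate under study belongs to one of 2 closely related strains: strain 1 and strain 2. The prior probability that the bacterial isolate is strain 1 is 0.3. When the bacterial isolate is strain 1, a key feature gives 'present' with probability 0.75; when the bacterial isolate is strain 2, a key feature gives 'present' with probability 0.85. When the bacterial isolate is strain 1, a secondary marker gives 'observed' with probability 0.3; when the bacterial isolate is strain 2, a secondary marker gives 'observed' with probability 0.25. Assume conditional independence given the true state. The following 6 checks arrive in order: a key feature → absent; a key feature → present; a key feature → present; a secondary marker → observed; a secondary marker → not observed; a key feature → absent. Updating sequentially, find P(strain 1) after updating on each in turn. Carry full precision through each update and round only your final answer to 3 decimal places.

After a key feature='absent': P(strain 1) = 0.25·0.3000 / (0.25·0.3000 + 0.15·0.7000) ≈ 0.4167
After a key feature='present': P(strain 1) = 0.75·0.4167 / (0.75·0.4167 + 0.85·0.5833) ≈ 0.3866
After a key feature='present': P(strain 1) = 0.75·0.3866 / (0.75·0.3866 + 0.85·0.6134) ≈ 0.3574
After a secondary marker='observed': P(strain 1) = 0.3·0.3574 / (0.3·0.3574 + 0.25·0.6426) ≈ 0.4002
After a secondary marker='not observed': P(strain 1) = 0.7·0.4002 / (0.7·0.4002 + 0.75·0.5998) ≈ 0.3838
After a key feature='absent': P(strain 1) = 0.25·0.3838 / (0.25·0.3838 + 0.15·0.6162) ≈ 0.5093

0.509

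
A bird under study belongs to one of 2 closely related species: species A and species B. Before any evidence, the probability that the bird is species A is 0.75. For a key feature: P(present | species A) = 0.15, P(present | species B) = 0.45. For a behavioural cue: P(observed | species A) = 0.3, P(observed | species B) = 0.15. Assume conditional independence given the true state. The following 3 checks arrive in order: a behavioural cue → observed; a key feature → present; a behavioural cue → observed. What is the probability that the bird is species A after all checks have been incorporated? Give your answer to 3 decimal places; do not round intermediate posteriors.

After a behavioural cue='observed': P(species A) = 0.3·0.7500 / (0.3·0.7500 + 0.15·0.2500) ≈ 0.8571
After a key feature='present': P(species A) = 0.15·0.8571 / (0.15·0.8571 + 0.45·0.1429) ≈ 0.6667
After a behavioural cue='observed': P(species A) = 0.3·0.6667 / (0.3·0.6667 + 0.15·0.3333) ≈ 0.8000

0.800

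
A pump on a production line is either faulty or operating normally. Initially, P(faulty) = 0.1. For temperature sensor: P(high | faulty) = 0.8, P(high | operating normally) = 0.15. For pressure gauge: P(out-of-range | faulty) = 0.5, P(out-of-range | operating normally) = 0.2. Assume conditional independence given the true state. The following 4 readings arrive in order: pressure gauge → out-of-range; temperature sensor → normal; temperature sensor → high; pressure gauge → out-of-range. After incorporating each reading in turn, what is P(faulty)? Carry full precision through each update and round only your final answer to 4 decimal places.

After pressure gauge='out-of-range': P(faulty) = 0.5·0.1000 / (0.5·0.1000 + 0.2·0.9000) ≈ 0.2174
After temperature sensor='normal': P(faulty) = 0.2·0.2174 / (0.2·0.2174 + 0.85·0.7826) ≈ 0.0613
After temperature sensor='high': P(faulty) = 0.8·0.0613 / (0.8·0.0613 + 0.15·0.9387) ≈ 0.2585
After pressure gauge='out-of-range': P(faulty) = 0.5·0.2585 / (0.5·0.2585 + 0.2·0.7415) ≈ 0.4657

0.4657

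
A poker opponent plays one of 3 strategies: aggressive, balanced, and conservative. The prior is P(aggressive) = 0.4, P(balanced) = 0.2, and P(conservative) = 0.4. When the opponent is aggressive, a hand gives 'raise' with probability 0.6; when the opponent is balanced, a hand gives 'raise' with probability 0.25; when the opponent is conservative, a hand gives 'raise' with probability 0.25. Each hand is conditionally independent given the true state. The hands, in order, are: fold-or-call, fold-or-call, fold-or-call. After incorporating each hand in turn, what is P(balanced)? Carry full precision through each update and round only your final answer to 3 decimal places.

0.303

After 'fold-or-call': normaliser = 0.4·0.4000 + 0.75·0.2000 + 0.75·0.4000; P(aggressive) ≈ 0.2623, P(balanced) ≈ 0.2459, P(conservative) ≈ 0.4918
After 'fold-or-call': normaliser = 0.4·0.2623 + 0.75·0.2459 + 0.75·0.4918; P(aggressive) ≈ 0.1594, P(balanced) ≈ 0.2802, P(conservative) ≈ 0.5604
After 'fold-or-call': normaliser = 0.4·0.1594 + 0.75·0.2802 + 0.75·0.5604; P(aggressive) ≈ 0.0918, P(balanced) ≈ 0.3027, P(conservative) ≈ 0.6054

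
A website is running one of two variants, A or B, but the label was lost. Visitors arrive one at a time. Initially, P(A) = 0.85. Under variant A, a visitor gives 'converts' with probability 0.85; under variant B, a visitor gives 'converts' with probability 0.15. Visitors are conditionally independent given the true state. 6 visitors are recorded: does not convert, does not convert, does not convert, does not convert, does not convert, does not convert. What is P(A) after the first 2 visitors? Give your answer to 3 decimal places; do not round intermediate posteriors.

Apply Bayes' rule sequentially, carrying P(A) forward.
After 'does not convert': P(A) = 0.15·0.8500 / (0.15·0.8500 + 0.85·0.1500) ≈ 0.5000
After 'does not convert': P(A) = 0.15·0.5000 / (0.15·0.5000 + 0.85·0.5000) ≈ 0.1500

0.150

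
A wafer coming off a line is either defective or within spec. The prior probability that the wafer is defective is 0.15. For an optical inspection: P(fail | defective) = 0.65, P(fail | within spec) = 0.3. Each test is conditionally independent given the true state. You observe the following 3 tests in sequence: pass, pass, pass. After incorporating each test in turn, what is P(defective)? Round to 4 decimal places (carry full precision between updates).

0.0216

Apply Bayes' rule sequentially, carrying P(defective) forward.
After 'pass': P(defective) = 0.35·0.1500 / (0.35·0.1500 + 0.7·0.8500) ≈ 0.0811
After 'pass': P(defective) = 0.35·0.0811 / (0.35·0.0811 + 0.7·0.9189) ≈ 0.0423
After 'pass': P(defective) = 0.35·0.0423 / (0.35·0.0423 + 0.7·0.9577) ≈ 0.0216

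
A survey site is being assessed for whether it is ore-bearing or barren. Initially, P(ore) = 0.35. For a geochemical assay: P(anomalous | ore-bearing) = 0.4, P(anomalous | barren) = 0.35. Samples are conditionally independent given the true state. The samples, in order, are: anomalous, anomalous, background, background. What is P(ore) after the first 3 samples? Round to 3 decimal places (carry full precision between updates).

0.394

After 'anomalous': P(ore) = 0.4·0.3500 / (0.4·0.3500 + 0.35·0.6500) ≈ 0.3810
After 'anomalous': P(ore) = 0.4·0.3810 / (0.4·0.3810 + 0.35·0.6190) ≈ 0.4129
After 'background': P(ore) = 0.6·0.4129 / (0.6·0.4129 + 0.65·0.5871) ≈ 0.3936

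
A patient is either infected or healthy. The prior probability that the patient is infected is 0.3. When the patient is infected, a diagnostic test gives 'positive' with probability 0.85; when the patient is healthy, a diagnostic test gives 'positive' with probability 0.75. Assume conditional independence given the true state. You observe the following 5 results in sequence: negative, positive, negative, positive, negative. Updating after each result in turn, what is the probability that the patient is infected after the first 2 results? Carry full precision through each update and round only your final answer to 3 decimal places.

0.226

After 'negative': P(infected) = 0.15·0.3000 / (0.15·0.3000 + 0.25·0.7000) ≈ 0.2045
After 'positive': P(infected) = 0.85·0.2045 / (0.85·0.2045 + 0.75·0.7955) ≈ 0.2257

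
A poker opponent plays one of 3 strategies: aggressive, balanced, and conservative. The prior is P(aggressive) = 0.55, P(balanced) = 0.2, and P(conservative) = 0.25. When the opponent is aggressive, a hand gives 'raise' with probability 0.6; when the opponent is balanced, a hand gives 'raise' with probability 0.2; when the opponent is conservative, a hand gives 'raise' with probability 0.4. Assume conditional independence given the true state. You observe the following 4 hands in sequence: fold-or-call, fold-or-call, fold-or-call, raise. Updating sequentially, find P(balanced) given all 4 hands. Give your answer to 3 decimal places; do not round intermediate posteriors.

After 'fold-or-call': normaliser = 0.4·0.5500 + 0.8·0.2000 + 0.6·0.2500; P(aggressive) ≈ 0.4151, P(balanced) ≈ 0.3019, P(conservative) ≈ 0.2830
After 'fold-or-call': normaliser = 0.4·0.4151 + 0.8·0.3019 + 0.6·0.2830; P(aggressive) ≈ 0.2876, P(balanced) ≈ 0.4183, P(conservative) ≈ 0.2941
After 'fold-or-call': normaliser = 0.4·0.2876 + 0.8·0.4183 + 0.6·0.2941; P(aggressive) ≈ 0.1837, P(balanced) ≈ 0.5344, P(conservative) ≈ 0.2818
After 'raise': normaliser = 0.6·0.1837 + 0.2·0.5344 + 0.4·0.2818; P(aggressive) ≈ 0.3342, P(balanced) ≈ 0.3241, P(conservative) ≈ 0.3418

0.324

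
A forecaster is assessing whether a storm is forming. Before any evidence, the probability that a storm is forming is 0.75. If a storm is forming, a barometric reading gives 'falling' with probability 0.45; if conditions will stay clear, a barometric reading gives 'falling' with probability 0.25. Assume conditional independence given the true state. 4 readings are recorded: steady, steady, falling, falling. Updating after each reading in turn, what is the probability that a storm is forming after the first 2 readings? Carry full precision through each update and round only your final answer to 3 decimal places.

0.617

After 'steady': P(storm) = 0.55·0.7500 / (0.55·0.7500 + 0.75·0.2500) ≈ 0.6875
After 'steady': P(storm) = 0.55·0.6875 / (0.55·0.6875 + 0.75·0.3125) ≈ 0.6173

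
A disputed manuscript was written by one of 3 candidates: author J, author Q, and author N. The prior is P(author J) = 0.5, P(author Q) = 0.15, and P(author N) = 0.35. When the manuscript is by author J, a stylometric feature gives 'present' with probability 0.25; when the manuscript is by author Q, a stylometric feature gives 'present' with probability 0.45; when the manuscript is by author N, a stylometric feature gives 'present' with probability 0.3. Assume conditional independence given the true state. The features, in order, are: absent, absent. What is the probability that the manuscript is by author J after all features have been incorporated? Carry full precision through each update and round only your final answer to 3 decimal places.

After 'absent': normaliser = 0.75·0.5000 + 0.55·0.1500 + 0.7·0.3500; P(author J) ≈ 0.5338, P(author Q) ≈ 0.1174, P(author N) ≈ 0.3488
After 'absent': normaliser = 0.75·0.5338 + 0.55·0.1174 + 0.7·0.3488; P(author J) ≈ 0.5646, P(author Q) ≈ 0.0911, P(author N) ≈ 0.3443

0.565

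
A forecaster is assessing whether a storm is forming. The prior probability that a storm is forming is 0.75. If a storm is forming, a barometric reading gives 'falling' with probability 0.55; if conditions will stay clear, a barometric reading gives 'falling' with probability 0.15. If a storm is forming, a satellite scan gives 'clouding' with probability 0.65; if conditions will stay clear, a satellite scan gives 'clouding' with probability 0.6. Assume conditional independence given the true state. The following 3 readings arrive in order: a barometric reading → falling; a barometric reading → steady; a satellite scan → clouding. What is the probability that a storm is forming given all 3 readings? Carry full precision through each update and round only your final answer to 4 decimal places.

After a barometric reading='falling': P(storm) = 0.55·0.7500 / (0.55·0.7500 + 0.15·0.2500) ≈ 0.9167
After a barometric reading='steady': P(storm) = 0.45·0.9167 / (0.45·0.9167 + 0.85·0.0833) ≈ 0.8534
After a satellite scan='clouding': P(storm) = 0.65·0.8534 / (0.65·0.8534 + 0.6·0.1466) ≈ 0.8632

0.8632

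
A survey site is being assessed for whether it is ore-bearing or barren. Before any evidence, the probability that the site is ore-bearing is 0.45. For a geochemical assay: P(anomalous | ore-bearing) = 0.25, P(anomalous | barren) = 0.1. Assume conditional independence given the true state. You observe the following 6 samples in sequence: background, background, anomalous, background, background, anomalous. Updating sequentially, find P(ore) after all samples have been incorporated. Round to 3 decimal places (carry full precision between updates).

After 'background': P(ore) = 0.75·0.4500 / (0.75·0.4500 + 0.9·0.5500) ≈ 0.4054
After 'background': P(ore) = 0.75·0.4054 / (0.75·0.4054 + 0.9·0.5946) ≈ 0.3623
After 'anomalous': P(ore) = 0.25·0.3623 / (0.25·0.3623 + 0.1·0.6377) ≈ 0.5869
After 'background': P(ore) = 0.75·0.5869 / (0.75·0.5869 + 0.9·0.4131) ≈ 0.5421
After 'background': P(ore) = 0.75·0.5421 / (0.75·0.5421 + 0.9·0.4579) ≈ 0.4966
After 'anomalous': P(ore) = 0.25·0.4966 / (0.25·0.4966 + 0.1·0.5034) ≈ 0.7115

0.711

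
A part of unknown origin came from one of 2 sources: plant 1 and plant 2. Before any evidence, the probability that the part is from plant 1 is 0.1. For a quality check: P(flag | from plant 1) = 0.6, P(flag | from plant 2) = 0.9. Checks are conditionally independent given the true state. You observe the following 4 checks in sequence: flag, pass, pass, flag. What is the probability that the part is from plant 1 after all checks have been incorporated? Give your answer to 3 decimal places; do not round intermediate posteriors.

After 'flag': P(plant 1) = 0.6·0.1000 / (0.6·0.1000 + 0.9·0.9000) ≈ 0.0690
After 'pass': P(plant 1) = 0.4·0.0690 / (0.4·0.0690 + 0.1·0.9310) ≈ 0.2286
After 'pass': P(plant 1) = 0.4·0.2286 / (0.4·0.2286 + 0.1·0.7714) ≈ 0.5424
After 'flag': P(plant 1) = 0.6·0.5424 / (0.6·0.5424 + 0.9·0.4576) ≈ 0.4414

0.441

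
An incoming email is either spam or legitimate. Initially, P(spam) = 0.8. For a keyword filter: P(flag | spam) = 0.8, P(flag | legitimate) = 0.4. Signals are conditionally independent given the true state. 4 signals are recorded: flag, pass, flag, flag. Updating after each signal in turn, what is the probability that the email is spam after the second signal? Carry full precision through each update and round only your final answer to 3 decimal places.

After 'flag': P(spam) = 0.8·0.8000 / (0.8·0.8000 + 0.4·0.2000) ≈ 0.8889
After 'pass': P(spam) = 0.2·0.8889 / (0.2·0.8889 + 0.6·0.1111) ≈ 0.7273

0.727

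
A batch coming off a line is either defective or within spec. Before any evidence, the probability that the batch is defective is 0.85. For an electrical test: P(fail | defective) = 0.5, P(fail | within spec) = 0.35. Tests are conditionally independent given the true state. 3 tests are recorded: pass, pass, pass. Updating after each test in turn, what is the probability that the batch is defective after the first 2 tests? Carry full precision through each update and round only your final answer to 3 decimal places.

Apply Bayes' rule sequentially, carrying P(defective) forward.
After 'pass': P(defective) = 0.5·0.8500 / (0.5·0.8500 + 0.65·0.1500) ≈ 0.8134
After 'pass': P(defective) = 0.5·0.8134 / (0.5·0.8134 + 0.65·0.1866) ≈ 0.7703

0.770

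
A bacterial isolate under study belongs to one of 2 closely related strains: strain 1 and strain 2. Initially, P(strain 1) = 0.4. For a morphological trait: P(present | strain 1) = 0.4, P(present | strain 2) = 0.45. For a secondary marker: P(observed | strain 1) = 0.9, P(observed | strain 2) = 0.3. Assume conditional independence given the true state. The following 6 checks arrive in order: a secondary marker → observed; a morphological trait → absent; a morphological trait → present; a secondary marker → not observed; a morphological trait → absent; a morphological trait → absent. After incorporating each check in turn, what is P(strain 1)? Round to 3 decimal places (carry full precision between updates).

After a secondary marker='observed': P(strain 1) = 0.9·0.4000 / (0.9·0.4000 + 0.3·0.6000) ≈ 0.6667
After a morphological trait='absent': P(strain 1) = 0.6·0.6667 / (0.6·0.6667 + 0.55·0.3333) ≈ 0.6857
After a morphological trait='present': P(strain 1) = 0.4·0.6857 / (0.4·0.6857 + 0.45·0.3143) ≈ 0.6598
After a secondary marker='not observed': P(strain 1) = 0.1·0.6598 / (0.1·0.6598 + 0.7·0.3402) ≈ 0.2169
After a morphological trait='absent': P(strain 1) = 0.6·0.2169 / (0.6·0.2169 + 0.55·0.7831) ≈ 0.2321
After a morphological trait='absent': P(strain 1) = 0.6·0.2321 / (0.6·0.2321 + 0.55·0.7679) ≈ 0.2480

0.248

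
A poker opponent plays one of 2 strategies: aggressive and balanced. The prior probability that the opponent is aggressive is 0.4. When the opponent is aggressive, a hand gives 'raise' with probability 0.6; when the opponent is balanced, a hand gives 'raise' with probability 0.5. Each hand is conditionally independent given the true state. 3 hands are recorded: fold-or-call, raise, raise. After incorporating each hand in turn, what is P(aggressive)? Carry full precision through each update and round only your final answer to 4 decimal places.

0.4344

After 'fold-or-call': P(aggressive) = 0.4·0.4000 / (0.4·0.4000 + 0.5·0.6000) ≈ 0.3478
After 'raise': P(aggressive) = 0.6·0.3478 / (0.6·0.3478 + 0.5·0.6522) ≈ 0.3902
After 'raise': P(aggressive) = 0.6·0.3902 / (0.6·0.3902 + 0.5·0.6098) ≈ 0.4344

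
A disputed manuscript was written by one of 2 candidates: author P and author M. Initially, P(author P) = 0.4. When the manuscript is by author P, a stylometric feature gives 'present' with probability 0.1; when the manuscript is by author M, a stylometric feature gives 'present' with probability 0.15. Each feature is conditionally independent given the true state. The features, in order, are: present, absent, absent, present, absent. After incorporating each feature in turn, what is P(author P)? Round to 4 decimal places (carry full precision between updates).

After 'present': P(author P) = 0.1·0.4000 / (0.1·0.4000 + 0.15·0.6000) ≈ 0.3077
After 'absent': P(author P) = 0.9·0.3077 / (0.9·0.3077 + 0.85·0.6923) ≈ 0.3200
After 'absent': P(author P) = 0.9·0.3200 / (0.9·0.3200 + 0.85·0.6800) ≈ 0.3326
After 'present': P(author P) = 0.1·0.3326 / (0.1·0.3326 + 0.15·0.6674) ≈ 0.2494
After 'absent': P(author P) = 0.9·0.2494 / (0.9·0.2494 + 0.85·0.7506) ≈ 0.2602

0.2602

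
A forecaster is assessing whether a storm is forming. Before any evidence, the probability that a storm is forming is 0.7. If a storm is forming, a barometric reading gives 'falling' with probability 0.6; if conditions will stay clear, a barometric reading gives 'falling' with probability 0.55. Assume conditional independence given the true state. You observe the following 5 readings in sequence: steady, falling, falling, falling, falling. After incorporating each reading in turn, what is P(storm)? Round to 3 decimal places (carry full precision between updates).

After 'steady': P(storm) = 0.4·0.7000 / (0.4·0.7000 + 0.45·0.3000) ≈ 0.6747
After 'falling': P(storm) = 0.6·0.6747 / (0.6·0.6747 + 0.55·0.3253) ≈ 0.6935
After 'falling': P(storm) = 0.6·0.6935 / (0.6·0.6935 + 0.55·0.3065) ≈ 0.7117
After 'falling': P(storm) = 0.6·0.7117 / (0.6·0.7117 + 0.55·0.2883) ≈ 0.7292
After 'falling': P(storm) = 0.6·0.7292 / (0.6·0.7292 + 0.55·0.2708) ≈ 0.7460

0.746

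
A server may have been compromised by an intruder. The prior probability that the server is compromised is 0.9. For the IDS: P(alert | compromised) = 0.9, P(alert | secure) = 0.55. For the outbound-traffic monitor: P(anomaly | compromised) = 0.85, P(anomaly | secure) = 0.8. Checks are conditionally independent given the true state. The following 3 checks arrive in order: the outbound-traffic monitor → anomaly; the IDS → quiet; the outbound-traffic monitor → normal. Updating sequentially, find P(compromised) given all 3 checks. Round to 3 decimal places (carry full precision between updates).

After the outbound-traffic monitor='anomaly': P(compromised) = 0.85·0.9000 / (0.85·0.9000 + 0.8·0.1000) ≈ 0.9053
After the IDS='quiet': P(compromised) = 0.1·0.9053 / (0.1·0.9053 + 0.45·0.0947) ≈ 0.6800
After the outbound-traffic monitor='normal': P(compromised) = 0.15·0.6800 / (0.15·0.6800 + 0.2·0.3200) ≈ 0.6145

0.614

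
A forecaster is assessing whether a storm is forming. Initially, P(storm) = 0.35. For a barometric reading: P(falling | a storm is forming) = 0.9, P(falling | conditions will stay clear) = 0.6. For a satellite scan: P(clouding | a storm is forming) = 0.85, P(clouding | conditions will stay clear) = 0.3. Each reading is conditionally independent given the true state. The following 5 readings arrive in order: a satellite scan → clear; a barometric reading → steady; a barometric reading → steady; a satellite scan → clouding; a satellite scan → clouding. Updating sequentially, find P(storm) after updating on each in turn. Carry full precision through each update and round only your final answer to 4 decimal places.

0.0547

After a satellite scan='clear': P(storm) = 0.15·0.3500 / (0.15·0.3500 + 0.7·0.6500) ≈ 0.1034
After a barometric reading='steady': P(storm) = 0.1·0.1034 / (0.1·0.1034 + 0.4·0.8966) ≈ 0.0280
After a barometric reading='steady': P(storm) = 0.1·0.0280 / (0.1·0.0280 + 0.4·0.9720) ≈ 0.0072
After a satellite scan='clouding': P(storm) = 0.85·0.0072 / (0.85·0.0072 + 0.3·0.9928) ≈ 0.0200
After a satellite scan='clouding': P(storm) = 0.85·0.0200 / (0.85·0.0200 + 0.3·0.9800) ≈ 0.0547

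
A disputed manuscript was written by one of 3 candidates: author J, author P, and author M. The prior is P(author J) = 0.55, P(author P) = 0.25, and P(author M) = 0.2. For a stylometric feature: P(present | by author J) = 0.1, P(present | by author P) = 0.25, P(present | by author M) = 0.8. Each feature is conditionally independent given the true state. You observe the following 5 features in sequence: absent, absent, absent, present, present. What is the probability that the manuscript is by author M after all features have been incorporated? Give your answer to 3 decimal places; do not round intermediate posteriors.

After 'absent': normaliser = 0.9·0.5500 + 0.75·0.2500 + 0.2·0.2000; P(author J) ≈ 0.6851, P(author P) ≈ 0.2595, P(author M) ≈ 0.0554
After 'absent': normaliser = 0.9·0.6851 + 0.75·0.2595 + 0.2·0.0554; P(author J) ≈ 0.7498, P(author P) ≈ 0.2367, P(author M) ≈ 0.0135
After 'absent': normaliser = 0.9·0.7498 + 0.75·0.2367 + 0.2·0.0135; P(author J) ≈ 0.7892, P(author P) ≈ 0.2076, P(author M) ≈ 0.0031
After 'present': normaliser = 0.1·0.7892 + 0.25·0.2076 + 0.8·0.0031; P(author J) ≈ 0.5919, P(author P) ≈ 0.3892, P(author M) ≈ 0.0189
After 'present': normaliser = 0.1·0.5919 + 0.25·0.3892 + 0.8·0.0189; P(author J) ≈ 0.3449, P(author P) ≈ 0.5670, P(author M) ≈ 0.0881

0.088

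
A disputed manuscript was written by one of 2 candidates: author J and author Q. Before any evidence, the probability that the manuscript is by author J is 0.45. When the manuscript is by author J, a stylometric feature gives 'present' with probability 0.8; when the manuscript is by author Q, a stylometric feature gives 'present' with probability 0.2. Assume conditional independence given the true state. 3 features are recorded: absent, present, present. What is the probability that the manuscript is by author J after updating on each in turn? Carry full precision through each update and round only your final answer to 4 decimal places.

0.7660

After 'absent': P(author J) = 0.2·0.4500 / (0.2·0.4500 + 0.8·0.5500) ≈ 0.1698
After 'present': P(author J) = 0.8·0.1698 / (0.8·0.1698 + 0.2·0.8302) ≈ 0.4500
After 'present': P(author J) = 0.8·0.4500 / (0.8·0.4500 + 0.2·0.5500) ≈ 0.7660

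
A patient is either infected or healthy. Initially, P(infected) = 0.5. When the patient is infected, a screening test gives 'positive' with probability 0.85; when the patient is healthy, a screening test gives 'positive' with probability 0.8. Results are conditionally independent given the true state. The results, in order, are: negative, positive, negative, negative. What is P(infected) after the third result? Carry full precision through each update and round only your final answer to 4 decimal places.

After 'negative': P(infected) = 0.15·0.5000 / (0.15·0.5000 + 0.2·0.5000) ≈ 0.4286
After 'positive': P(infected) = 0.85·0.4286 / (0.85·0.4286 + 0.8·0.5714) ≈ 0.4435
After 'negative': P(infected) = 0.15·0.4435 / (0.15·0.4435 + 0.2·0.5565) ≈ 0.3741

0.3741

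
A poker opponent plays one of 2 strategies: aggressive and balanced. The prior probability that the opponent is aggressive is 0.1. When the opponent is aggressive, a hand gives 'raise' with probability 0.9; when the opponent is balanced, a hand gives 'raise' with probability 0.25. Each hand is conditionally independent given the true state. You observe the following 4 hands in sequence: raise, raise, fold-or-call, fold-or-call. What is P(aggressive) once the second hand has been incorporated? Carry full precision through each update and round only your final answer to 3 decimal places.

0.590

After 'raise': P(aggressive) = 0.9·0.1000 / (0.9·0.1000 + 0.25·0.9000) ≈ 0.2857
After 'raise': P(aggressive) = 0.9·0.2857 / (0.9·0.2857 + 0.25·0.7143) ≈ 0.5902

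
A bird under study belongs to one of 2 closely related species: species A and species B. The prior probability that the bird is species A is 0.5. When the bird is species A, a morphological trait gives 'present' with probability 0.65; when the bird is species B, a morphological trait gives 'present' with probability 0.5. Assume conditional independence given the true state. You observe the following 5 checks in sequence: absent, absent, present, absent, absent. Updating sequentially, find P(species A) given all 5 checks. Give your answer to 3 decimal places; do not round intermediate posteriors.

0.238

After 'absent': P(species A) = 0.35·0.5000 / (0.35·0.5000 + 0.5·0.5000) ≈ 0.4118
After 'absent': P(species A) = 0.35·0.4118 / (0.35·0.4118 + 0.5·0.5882) ≈ 0.3289
After 'present': P(species A) = 0.65·0.3289 / (0.65·0.3289 + 0.5·0.6711) ≈ 0.3891
After 'absent': P(species A) = 0.35·0.3891 / (0.35·0.3891 + 0.5·0.6109) ≈ 0.3084
After 'absent': P(species A) = 0.35·0.3084 / (0.35·0.3084 + 0.5·0.6916) ≈ 0.2379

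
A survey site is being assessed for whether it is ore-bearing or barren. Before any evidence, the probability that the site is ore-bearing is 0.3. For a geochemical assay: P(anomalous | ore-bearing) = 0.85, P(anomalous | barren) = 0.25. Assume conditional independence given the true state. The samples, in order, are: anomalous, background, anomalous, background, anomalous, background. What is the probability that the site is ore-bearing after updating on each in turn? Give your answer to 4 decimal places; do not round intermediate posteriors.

0.1188

Each posterior becomes the prior for the next update.
After 'anomalous': P(ore) = 0.85·0.3000 / (0.85·0.3000 + 0.25·0.7000) ≈ 0.5930
After 'background': P(ore) = 0.15·0.5930 / (0.15·0.5930 + 0.75·0.4070) ≈ 0.2257
After 'anomalous': P(ore) = 0.85·0.2257 / (0.85·0.2257 + 0.25·0.7743) ≈ 0.4977
After 'background': P(ore) = 0.15·0.4977 / (0.15·0.4977 + 0.75·0.5023) ≈ 0.1654
After 'anomalous': P(ore) = 0.85·0.1654 / (0.85·0.1654 + 0.25·0.8346) ≈ 0.4026
After 'background': P(ore) = 0.15·0.4026 / (0.15·0.4026 + 0.75·0.5974) ≈ 0.1188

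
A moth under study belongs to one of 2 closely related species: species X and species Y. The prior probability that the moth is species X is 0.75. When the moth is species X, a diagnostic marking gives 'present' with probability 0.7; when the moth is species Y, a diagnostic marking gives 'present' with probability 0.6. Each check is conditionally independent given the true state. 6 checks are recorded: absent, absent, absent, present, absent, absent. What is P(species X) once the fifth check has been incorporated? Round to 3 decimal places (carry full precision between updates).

Each posterior becomes the prior for the next update.
After 'absent': P(species X) = 0.3·0.7500 / (0.3·0.7500 + 0.4·0.2500) ≈ 0.6923
After 'absent': P(species X) = 0.3·0.6923 / (0.3·0.6923 + 0.4·0.3077) ≈ 0.6279
After 'absent': P(species X) = 0.3·0.6279 / (0.3·0.6279 + 0.4·0.3721) ≈ 0.5586
After 'present': P(species X) = 0.7·0.5586 / (0.7·0.5586 + 0.6·0.4414) ≈ 0.5962
After 'absent': P(species X) = 0.3·0.5962 / (0.3·0.5962 + 0.4·0.4038) ≈ 0.5255

0.525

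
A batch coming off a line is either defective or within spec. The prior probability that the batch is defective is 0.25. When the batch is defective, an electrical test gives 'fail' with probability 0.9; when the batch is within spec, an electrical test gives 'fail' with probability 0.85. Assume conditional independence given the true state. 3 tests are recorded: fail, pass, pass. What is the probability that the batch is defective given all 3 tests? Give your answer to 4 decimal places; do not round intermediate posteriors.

0.1356

Each posterior becomes the prior for the next update.
After 'fail': P(defective) = 0.9·0.2500 / (0.9·0.2500 + 0.85·0.7500) ≈ 0.2609
After 'pass': P(defective) = 0.1·0.2609 / (0.1·0.2609 + 0.15·0.7391) ≈ 0.1905
After 'pass': P(defective) = 0.1·0.1905 / (0.1·0.1905 + 0.15·0.8095) ≈ 0.1356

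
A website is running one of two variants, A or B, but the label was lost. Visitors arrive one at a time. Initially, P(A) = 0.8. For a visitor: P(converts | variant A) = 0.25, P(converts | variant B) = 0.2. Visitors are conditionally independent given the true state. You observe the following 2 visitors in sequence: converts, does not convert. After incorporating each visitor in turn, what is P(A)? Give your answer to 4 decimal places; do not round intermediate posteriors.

Apply Bayes' rule sequentially, carrying P(A) forward.
After 'converts': P(A) = 0.25·0.8000 / (0.25·0.8000 + 0.2·0.2000) ≈ 0.8333
After 'does not convert': P(A) = 0.75·0.8333 / (0.75·0.8333 + 0.8·0.1667) ≈ 0.8242

0.8242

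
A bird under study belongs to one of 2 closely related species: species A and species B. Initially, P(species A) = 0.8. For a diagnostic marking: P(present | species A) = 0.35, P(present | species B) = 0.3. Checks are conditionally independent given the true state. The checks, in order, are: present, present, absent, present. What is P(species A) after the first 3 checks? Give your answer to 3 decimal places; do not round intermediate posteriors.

After 'present': P(species A) = 0.35·0.8000 / (0.35·0.8000 + 0.3·0.2000) ≈ 0.8235
After 'present': P(species A) = 0.35·0.8235 / (0.35·0.8235 + 0.3·0.1765) ≈ 0.8448
After 'absent': P(species A) = 0.65·0.8448 / (0.65·0.8448 + 0.7·0.1552) ≈ 0.8349

0.835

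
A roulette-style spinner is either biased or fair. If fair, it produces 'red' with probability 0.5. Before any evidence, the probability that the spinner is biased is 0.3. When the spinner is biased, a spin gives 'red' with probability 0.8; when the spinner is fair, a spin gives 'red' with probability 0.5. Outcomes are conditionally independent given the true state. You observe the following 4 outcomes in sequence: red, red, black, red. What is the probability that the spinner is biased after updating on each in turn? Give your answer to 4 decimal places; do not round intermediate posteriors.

0.4125

After 'red': P(biased) = 0.8·0.3000 / (0.8·0.3000 + 0.5·0.7000) ≈ 0.4068
After 'red': P(biased) = 0.8·0.4068 / (0.8·0.4068 + 0.5·0.5932) ≈ 0.5232
After 'black': P(biased) = 0.2·0.5232 / (0.2·0.5232 + 0.5·0.4768) ≈ 0.3050
After 'red': P(biased) = 0.8·0.3050 / (0.8·0.3050 + 0.5·0.6950) ≈ 0.4125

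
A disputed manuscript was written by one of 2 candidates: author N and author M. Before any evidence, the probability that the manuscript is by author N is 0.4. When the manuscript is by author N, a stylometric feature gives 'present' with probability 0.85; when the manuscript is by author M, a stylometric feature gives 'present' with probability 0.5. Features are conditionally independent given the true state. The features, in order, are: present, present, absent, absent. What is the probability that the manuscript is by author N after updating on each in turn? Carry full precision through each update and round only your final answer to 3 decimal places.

0.148

After 'present': P(author N) = 0.85·0.4000 / (0.85·0.4000 + 0.5·0.6000) ≈ 0.5312
After 'present': P(author N) = 0.85·0.5312 / (0.85·0.5312 + 0.5·0.4688) ≈ 0.6583
After 'absent': P(author N) = 0.15·0.6583 / (0.15·0.6583 + 0.5·0.3417) ≈ 0.3663
After 'absent': P(author N) = 0.15·0.3663 / (0.15·0.3663 + 0.5·0.6337) ≈ 0.1478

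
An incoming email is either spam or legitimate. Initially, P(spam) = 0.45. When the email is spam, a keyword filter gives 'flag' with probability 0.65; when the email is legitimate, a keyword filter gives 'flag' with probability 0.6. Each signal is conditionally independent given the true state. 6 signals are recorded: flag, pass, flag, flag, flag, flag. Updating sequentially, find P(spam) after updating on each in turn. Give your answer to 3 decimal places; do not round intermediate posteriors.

After 'flag': P(spam) = 0.65·0.4500 / (0.65·0.4500 + 0.6·0.5500) ≈ 0.4699
After 'pass': P(spam) = 0.35·0.4699 / (0.35·0.4699 + 0.4·0.5301) ≈ 0.4368
After 'flag': P(spam) = 0.65·0.4368 / (0.65·0.4368 + 0.6·0.5632) ≈ 0.4566
After 'flag': P(spam) = 0.65·0.4566 / (0.65·0.4566 + 0.6·0.5434) ≈ 0.4765
After 'flag': P(spam) = 0.65·0.4765 / (0.65·0.4765 + 0.6·0.5235) ≈ 0.4965
After 'flag': P(spam) = 0.65·0.4965 / (0.65·0.4965 + 0.6·0.5035) ≈ 0.5165

0.516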